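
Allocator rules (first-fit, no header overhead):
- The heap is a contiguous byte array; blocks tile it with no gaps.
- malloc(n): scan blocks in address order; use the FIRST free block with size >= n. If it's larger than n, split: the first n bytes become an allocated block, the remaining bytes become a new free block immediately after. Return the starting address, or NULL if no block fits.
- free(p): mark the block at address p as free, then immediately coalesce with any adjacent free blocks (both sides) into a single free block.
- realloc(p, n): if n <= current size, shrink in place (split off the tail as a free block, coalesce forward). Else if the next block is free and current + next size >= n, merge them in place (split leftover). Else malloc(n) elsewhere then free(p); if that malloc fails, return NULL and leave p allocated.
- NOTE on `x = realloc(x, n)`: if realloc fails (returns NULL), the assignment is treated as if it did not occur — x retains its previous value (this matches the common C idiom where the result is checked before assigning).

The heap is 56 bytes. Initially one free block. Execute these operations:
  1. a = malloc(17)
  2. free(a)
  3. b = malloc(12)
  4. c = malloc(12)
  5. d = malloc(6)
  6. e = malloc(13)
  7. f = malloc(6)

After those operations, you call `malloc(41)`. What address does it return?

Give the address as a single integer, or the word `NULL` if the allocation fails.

Op 1: a = malloc(17) -> a = 0; heap: [0-16 ALLOC][17-55 FREE]
Op 2: free(a) -> (freed a); heap: [0-55 FREE]
Op 3: b = malloc(12) -> b = 0; heap: [0-11 ALLOC][12-55 FREE]
Op 4: c = malloc(12) -> c = 12; heap: [0-11 ALLOC][12-23 ALLOC][24-55 FREE]
Op 5: d = malloc(6) -> d = 24; heap: [0-11 ALLOC][12-23 ALLOC][24-29 ALLOC][30-55 FREE]
Op 6: e = malloc(13) -> e = 30; heap: [0-11 ALLOC][12-23 ALLOC][24-29 ALLOC][30-42 ALLOC][43-55 FREE]
Op 7: f = malloc(6) -> f = 43; heap: [0-11 ALLOC][12-23 ALLOC][24-29 ALLOC][30-42 ALLOC][43-48 ALLOC][49-55 FREE]
malloc(41): first-fit scan over [0-11 ALLOC][12-23 ALLOC][24-29 ALLOC][30-42 ALLOC][43-48 ALLOC][49-55 FREE] -> NULL

Answer: NULL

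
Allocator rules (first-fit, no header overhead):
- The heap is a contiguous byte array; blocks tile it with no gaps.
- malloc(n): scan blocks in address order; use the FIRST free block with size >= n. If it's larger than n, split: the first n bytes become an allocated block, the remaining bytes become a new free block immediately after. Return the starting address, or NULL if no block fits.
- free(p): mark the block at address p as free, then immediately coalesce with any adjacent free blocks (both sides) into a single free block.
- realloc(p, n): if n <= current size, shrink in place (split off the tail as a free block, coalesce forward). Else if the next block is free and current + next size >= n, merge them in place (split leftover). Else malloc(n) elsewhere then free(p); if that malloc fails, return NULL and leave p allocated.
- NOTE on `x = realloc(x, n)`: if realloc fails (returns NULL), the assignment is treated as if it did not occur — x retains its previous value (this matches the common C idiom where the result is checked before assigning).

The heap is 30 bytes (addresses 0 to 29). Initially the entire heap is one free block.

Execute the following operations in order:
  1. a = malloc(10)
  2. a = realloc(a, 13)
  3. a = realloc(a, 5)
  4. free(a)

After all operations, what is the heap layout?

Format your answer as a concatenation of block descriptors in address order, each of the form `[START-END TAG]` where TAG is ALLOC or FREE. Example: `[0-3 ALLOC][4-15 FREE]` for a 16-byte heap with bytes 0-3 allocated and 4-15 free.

Op 1: a = malloc(10) -> a = 0; heap: [0-9 ALLOC][10-29 FREE]
Op 2: a = realloc(a, 13) -> a = 0; heap: [0-12 ALLOC][13-29 FREE]
Op 3: a = realloc(a, 5) -> a = 0; heap: [0-4 ALLOC][5-29 FREE]
Op 4: free(a) -> (freed a); heap: [0-29 FREE]

Answer: [0-29 FREE]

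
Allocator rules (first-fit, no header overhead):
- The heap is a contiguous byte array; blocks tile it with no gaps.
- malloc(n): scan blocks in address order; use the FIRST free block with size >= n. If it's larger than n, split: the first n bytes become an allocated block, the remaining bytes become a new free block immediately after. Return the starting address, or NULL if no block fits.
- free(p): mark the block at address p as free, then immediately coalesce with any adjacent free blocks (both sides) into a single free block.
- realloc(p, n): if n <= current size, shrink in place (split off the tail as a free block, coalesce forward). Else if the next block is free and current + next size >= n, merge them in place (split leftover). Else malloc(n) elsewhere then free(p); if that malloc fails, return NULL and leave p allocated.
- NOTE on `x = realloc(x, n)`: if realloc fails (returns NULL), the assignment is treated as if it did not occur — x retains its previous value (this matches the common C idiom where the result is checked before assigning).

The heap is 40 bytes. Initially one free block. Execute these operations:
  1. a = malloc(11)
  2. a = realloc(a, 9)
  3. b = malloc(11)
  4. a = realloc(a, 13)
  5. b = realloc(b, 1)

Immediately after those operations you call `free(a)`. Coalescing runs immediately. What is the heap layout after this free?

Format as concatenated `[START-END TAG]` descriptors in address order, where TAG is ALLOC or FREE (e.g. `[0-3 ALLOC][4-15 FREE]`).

Answer: [0-8 FREE][9-9 ALLOC][10-39 FREE]

Derivation:
Op 1: a = malloc(11) -> a = 0; heap: [0-10 ALLOC][11-39 FREE]
Op 2: a = realloc(a, 9) -> a = 0; heap: [0-8 ALLOC][9-39 FREE]
Op 3: b = malloc(11) -> b = 9; heap: [0-8 ALLOC][9-19 ALLOC][20-39 FREE]
Op 4: a = realloc(a, 13) -> a = 20; heap: [0-8 FREE][9-19 ALLOC][20-32 ALLOC][33-39 FREE]
Op 5: b = realloc(b, 1) -> b = 9; heap: [0-8 FREE][9-9 ALLOC][10-19 FREE][20-32 ALLOC][33-39 FREE]
free(a): a = 20 -> block [20-32 ALLOC]; mark free, coalesce with adjacent free neighbors -> [0-8 FREE][9-9 ALLOC][10-39 FREE]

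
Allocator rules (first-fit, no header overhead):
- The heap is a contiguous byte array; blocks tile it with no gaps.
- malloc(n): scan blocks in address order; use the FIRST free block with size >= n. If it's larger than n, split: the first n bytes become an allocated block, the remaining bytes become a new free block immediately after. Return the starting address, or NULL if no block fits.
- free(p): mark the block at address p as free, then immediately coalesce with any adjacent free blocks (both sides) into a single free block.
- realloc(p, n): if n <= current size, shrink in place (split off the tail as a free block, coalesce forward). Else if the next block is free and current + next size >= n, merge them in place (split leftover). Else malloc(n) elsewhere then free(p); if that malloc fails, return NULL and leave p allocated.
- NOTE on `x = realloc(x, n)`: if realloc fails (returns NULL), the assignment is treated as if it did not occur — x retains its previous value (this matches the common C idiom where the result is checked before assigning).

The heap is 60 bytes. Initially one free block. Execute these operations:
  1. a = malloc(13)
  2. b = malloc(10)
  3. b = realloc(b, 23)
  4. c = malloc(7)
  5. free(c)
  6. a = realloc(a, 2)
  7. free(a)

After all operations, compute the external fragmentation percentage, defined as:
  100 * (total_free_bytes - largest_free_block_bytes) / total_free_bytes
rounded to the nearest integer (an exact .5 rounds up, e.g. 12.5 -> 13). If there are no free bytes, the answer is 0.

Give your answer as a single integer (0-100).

Op 1: a = malloc(13) -> a = 0; heap: [0-12 ALLOC][13-59 FREE]
Op 2: b = malloc(10) -> b = 13; heap: [0-12 ALLOC][13-22 ALLOC][23-59 FREE]
Op 3: b = realloc(b, 23) -> b = 13; heap: [0-12 ALLOC][13-35 ALLOC][36-59 FREE]
Op 4: c = malloc(7) -> c = 36; heap: [0-12 ALLOC][13-35 ALLOC][36-42 ALLOC][43-59 FREE]
Op 5: free(c) -> (freed c); heap: [0-12 ALLOC][13-35 ALLOC][36-59 FREE]
Op 6: a = realloc(a, 2) -> a = 0; heap: [0-1 ALLOC][2-12 FREE][13-35 ALLOC][36-59 FREE]
Op 7: free(a) -> (freed a); heap: [0-12 FREE][13-35 ALLOC][36-59 FREE]
Free blocks: [13 24] total_free=37 largest=24 -> 100*(37-24)/37 = 1300/37 ≈ 35.135 -> rounds to 35

Answer: 35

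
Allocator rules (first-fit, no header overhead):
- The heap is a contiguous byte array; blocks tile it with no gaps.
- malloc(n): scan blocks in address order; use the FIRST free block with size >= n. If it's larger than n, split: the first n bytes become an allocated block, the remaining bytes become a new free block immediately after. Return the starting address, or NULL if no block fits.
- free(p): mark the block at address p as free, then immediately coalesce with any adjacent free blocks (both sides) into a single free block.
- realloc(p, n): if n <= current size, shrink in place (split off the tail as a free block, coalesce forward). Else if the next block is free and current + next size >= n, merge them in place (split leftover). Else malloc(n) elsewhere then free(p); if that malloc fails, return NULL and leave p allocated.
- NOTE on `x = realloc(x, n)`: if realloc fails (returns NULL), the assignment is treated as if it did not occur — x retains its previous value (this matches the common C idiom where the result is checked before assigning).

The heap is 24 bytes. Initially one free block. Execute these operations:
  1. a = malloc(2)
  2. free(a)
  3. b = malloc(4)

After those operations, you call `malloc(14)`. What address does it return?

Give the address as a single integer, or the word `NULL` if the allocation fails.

Answer: 4

Derivation:
Op 1: a = malloc(2) -> a = 0; heap: [0-1 ALLOC][2-23 FREE]
Op 2: free(a) -> (freed a); heap: [0-23 FREE]
Op 3: b = malloc(4) -> b = 0; heap: [0-3 ALLOC][4-23 FREE]
malloc(14): first-fit scan over [0-3 ALLOC][4-23 FREE] -> 4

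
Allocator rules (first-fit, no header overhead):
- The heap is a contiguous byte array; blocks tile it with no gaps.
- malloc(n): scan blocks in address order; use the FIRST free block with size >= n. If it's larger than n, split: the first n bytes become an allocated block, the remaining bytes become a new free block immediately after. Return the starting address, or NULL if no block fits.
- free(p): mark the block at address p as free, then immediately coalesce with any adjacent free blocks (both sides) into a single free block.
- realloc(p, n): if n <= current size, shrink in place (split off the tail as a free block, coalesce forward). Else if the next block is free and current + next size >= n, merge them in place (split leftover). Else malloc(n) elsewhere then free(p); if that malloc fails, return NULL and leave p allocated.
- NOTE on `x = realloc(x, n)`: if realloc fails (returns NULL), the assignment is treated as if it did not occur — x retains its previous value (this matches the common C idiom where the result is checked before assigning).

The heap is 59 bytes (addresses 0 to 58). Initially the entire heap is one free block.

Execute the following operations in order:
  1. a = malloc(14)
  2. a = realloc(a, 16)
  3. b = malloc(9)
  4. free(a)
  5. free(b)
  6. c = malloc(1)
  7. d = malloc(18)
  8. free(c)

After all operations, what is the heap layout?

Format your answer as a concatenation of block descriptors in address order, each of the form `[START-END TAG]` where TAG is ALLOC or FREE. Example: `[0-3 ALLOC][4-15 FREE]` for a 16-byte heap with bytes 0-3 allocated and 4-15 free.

Answer: [0-0 FREE][1-18 ALLOC][19-58 FREE]

Derivation:
Op 1: a = malloc(14) -> a = 0; heap: [0-13 ALLOC][14-58 FREE]
Op 2: a = realloc(a, 16) -> a = 0; heap: [0-15 ALLOC][16-58 FREE]
Op 3: b = malloc(9) -> b = 16; heap: [0-15 ALLOC][16-24 ALLOC][25-58 FREE]
Op 4: free(a) -> (freed a); heap: [0-15 FREE][16-24 ALLOC][25-58 FREE]
Op 5: free(b) -> (freed b); heap: [0-58 FREE]
Op 6: c = malloc(1) -> c = 0; heap: [0-0 ALLOC][1-58 FREE]
Op 7: d = malloc(18) -> d = 1; heap: [0-0 ALLOC][1-18 ALLOC][19-58 FREE]
Op 8: free(c) -> (freed c); heap: [0-0 FREE][1-18 ALLOC][19-58 FREE]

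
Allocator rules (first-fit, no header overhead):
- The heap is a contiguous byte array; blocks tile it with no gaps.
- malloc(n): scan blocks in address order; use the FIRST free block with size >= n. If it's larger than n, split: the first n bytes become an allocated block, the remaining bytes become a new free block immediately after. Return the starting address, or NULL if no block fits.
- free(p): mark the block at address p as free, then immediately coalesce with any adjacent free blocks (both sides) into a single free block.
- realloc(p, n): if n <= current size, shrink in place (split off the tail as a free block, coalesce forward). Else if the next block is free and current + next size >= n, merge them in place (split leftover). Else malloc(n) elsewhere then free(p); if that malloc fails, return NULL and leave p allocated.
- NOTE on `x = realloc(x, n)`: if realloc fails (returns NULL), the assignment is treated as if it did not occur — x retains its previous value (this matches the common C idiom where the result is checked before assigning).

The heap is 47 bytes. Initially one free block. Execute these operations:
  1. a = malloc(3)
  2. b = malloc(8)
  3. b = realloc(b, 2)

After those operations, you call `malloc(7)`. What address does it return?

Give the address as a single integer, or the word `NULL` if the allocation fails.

Answer: 5

Derivation:
Op 1: a = malloc(3) -> a = 0; heap: [0-2 ALLOC][3-46 FREE]
Op 2: b = malloc(8) -> b = 3; heap: [0-2 ALLOC][3-10 ALLOC][11-46 FREE]
Op 3: b = realloc(b, 2) -> b = 3; heap: [0-2 ALLOC][3-4 ALLOC][5-46 FREE]
malloc(7): first-fit scan over [0-2 ALLOC][3-4 ALLOC][5-46 FREE] -> 5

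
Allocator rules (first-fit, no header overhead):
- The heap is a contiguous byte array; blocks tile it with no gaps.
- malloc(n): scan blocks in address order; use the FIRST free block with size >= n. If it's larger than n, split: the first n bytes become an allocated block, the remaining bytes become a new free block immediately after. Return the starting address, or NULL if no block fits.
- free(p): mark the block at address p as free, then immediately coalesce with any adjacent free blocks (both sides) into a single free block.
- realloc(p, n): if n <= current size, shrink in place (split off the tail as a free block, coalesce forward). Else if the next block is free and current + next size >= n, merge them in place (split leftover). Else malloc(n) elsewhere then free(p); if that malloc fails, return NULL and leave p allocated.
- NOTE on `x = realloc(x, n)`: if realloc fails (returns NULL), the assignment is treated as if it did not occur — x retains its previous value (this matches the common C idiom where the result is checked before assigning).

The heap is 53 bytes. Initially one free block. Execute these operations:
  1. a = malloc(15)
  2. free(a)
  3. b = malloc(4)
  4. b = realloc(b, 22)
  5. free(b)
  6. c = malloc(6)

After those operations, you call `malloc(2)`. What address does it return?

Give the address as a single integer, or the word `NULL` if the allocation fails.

Answer: 6

Derivation:
Op 1: a = malloc(15) -> a = 0; heap: [0-14 ALLOC][15-52 FREE]
Op 2: free(a) -> (freed a); heap: [0-52 FREE]
Op 3: b = malloc(4) -> b = 0; heap: [0-3 ALLOC][4-52 FREE]
Op 4: b = realloc(b, 22) -> b = 0; heap: [0-21 ALLOC][22-52 FREE]
Op 5: free(b) -> (freed b); heap: [0-52 FREE]
Op 6: c = malloc(6) -> c = 0; heap: [0-5 ALLOC][6-52 FREE]
malloc(2): first-fit scan over [0-5 ALLOC][6-52 FREE] -> 6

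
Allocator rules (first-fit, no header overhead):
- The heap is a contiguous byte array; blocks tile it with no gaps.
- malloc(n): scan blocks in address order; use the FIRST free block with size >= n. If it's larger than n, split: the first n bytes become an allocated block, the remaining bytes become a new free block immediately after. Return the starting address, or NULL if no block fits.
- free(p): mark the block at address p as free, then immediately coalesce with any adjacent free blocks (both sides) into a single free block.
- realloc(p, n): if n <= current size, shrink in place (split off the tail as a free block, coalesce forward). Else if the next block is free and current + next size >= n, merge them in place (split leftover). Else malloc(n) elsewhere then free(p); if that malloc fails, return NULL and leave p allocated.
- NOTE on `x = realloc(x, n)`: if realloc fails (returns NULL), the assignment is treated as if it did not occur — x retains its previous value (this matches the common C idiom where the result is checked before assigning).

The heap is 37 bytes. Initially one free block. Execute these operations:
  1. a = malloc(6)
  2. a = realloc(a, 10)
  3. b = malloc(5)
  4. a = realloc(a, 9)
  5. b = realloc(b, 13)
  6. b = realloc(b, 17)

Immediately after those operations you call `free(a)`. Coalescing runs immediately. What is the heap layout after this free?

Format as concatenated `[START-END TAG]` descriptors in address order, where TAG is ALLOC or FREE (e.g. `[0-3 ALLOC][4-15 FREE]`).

Op 1: a = malloc(6) -> a = 0; heap: [0-5 ALLOC][6-36 FREE]
Op 2: a = realloc(a, 10) -> a = 0; heap: [0-9 ALLOC][10-36 FREE]
Op 3: b = malloc(5) -> b = 10; heap: [0-9 ALLOC][10-14 ALLOC][15-36 FREE]
Op 4: a = realloc(a, 9) -> a = 0; heap: [0-8 ALLOC][9-9 FREE][10-14 ALLOC][15-36 FREE]
Op 5: b = realloc(b, 13) -> b = 10; heap: [0-8 ALLOC][9-9 FREE][10-22 ALLOC][23-36 FREE]
Op 6: b = realloc(b, 17) -> b = 10; heap: [0-8 ALLOC][9-9 FREE][10-26 ALLOC][27-36 FREE]
free(a): a = 0 -> block [0-8 ALLOC]; mark free, coalesce with adjacent free neighbors -> [0-9 FREE][10-26 ALLOC][27-36 FREE]

Answer: [0-9 FREE][10-26 ALLOC][27-36 FREE]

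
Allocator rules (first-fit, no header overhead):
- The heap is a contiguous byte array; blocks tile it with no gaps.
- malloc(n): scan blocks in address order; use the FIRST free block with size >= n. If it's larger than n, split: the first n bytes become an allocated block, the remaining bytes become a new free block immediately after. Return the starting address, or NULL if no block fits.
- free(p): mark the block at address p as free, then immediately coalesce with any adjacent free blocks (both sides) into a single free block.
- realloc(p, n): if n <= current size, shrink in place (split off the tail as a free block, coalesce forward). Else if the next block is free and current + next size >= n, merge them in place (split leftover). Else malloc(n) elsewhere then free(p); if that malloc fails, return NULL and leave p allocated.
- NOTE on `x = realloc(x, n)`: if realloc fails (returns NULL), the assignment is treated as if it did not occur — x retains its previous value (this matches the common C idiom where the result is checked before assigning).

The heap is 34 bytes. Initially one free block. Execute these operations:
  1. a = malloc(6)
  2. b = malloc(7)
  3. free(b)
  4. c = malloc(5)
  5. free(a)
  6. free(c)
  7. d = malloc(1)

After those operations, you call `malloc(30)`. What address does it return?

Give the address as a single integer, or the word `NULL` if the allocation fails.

Answer: 1

Derivation:
Op 1: a = malloc(6) -> a = 0; heap: [0-5 ALLOC][6-33 FREE]
Op 2: b = malloc(7) -> b = 6; heap: [0-5 ALLOC][6-12 ALLOC][13-33 FREE]
Op 3: free(b) -> (freed b); heap: [0-5 ALLOC][6-33 FREE]
Op 4: c = malloc(5) -> c = 6; heap: [0-5 ALLOC][6-10 ALLOC][11-33 FREE]
Op 5: free(a) -> (freed a); heap: [0-5 FREE][6-10 ALLOC][11-33 FREE]
Op 6: free(c) -> (freed c); heap: [0-33 FREE]
Op 7: d = malloc(1) -> d = 0; heap: [0-0 ALLOC][1-33 FREE]
malloc(30): first-fit scan over [0-0 ALLOC][1-33 FREE] -> 1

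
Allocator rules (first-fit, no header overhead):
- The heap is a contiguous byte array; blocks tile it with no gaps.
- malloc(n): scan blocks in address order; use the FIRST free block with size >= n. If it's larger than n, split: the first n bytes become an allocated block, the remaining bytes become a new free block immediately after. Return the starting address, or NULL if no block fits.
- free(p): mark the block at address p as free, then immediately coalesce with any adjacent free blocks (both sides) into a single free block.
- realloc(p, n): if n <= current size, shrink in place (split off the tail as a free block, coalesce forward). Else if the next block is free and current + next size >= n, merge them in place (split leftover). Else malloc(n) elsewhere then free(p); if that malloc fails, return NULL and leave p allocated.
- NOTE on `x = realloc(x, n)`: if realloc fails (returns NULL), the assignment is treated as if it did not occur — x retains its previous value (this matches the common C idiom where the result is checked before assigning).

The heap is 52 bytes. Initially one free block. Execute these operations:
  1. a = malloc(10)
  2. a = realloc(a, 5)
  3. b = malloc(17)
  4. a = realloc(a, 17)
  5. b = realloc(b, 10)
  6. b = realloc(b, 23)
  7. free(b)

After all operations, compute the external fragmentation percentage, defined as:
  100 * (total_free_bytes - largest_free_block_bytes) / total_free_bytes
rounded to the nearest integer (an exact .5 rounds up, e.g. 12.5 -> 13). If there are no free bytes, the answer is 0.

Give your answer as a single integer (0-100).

Op 1: a = malloc(10) -> a = 0; heap: [0-9 ALLOC][10-51 FREE]
Op 2: a = realloc(a, 5) -> a = 0; heap: [0-4 ALLOC][5-51 FREE]
Op 3: b = malloc(17) -> b = 5; heap: [0-4 ALLOC][5-21 ALLOC][22-51 FREE]
Op 4: a = realloc(a, 17) -> a = 22; heap: [0-4 FREE][5-21 ALLOC][22-38 ALLOC][39-51 FREE]
Op 5: b = realloc(b, 10) -> b = 5; heap: [0-4 FREE][5-14 ALLOC][15-21 FREE][22-38 ALLOC][39-51 FREE]
Op 6: b = realloc(b, 23) -> NULL (b unchanged); heap: [0-4 FREE][5-14 ALLOC][15-21 FREE][22-38 ALLOC][39-51 FREE]
Op 7: free(b) -> (freed b); heap: [0-21 FREE][22-38 ALLOC][39-51 FREE]
Free blocks: [22 13] total_free=35 largest=22 -> 100*(35-22)/35 = 1300/35 ≈ 37.143 -> rounds to 37

Answer: 37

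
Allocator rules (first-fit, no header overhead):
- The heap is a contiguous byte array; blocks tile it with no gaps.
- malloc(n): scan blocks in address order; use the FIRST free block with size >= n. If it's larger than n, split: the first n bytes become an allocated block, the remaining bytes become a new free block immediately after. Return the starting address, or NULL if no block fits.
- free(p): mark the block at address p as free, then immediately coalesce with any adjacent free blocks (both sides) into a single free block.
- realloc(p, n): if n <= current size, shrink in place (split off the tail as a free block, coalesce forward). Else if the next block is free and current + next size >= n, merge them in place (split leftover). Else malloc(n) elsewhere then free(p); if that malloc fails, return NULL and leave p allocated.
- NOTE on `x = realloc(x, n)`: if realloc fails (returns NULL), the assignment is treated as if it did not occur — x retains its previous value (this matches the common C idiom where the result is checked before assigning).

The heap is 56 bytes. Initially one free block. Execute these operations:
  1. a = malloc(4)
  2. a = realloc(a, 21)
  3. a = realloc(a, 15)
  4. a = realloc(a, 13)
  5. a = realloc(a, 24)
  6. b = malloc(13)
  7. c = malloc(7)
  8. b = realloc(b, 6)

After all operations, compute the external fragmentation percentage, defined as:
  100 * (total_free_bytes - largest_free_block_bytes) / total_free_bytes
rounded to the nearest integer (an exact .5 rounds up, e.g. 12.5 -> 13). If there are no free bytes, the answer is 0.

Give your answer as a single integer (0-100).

Op 1: a = malloc(4) -> a = 0; heap: [0-3 ALLOC][4-55 FREE]
Op 2: a = realloc(a, 21) -> a = 0; heap: [0-20 ALLOC][21-55 FREE]
Op 3: a = realloc(a, 15) -> a = 0; heap: [0-14 ALLOC][15-55 FREE]
Op 4: a = realloc(a, 13) -> a = 0; heap: [0-12 ALLOC][13-55 FREE]
Op 5: a = realloc(a, 24) -> a = 0; heap: [0-23 ALLOC][24-55 FREE]
Op 6: b = malloc(13) -> b = 24; heap: [0-23 ALLOC][24-36 ALLOC][37-55 FREE]
Op 7: c = malloc(7) -> c = 37; heap: [0-23 ALLOC][24-36 ALLOC][37-43 ALLOC][44-55 FREE]
Op 8: b = realloc(b, 6) -> b = 24; heap: [0-23 ALLOC][24-29 ALLOC][30-36 FREE][37-43 ALLOC][44-55 FREE]
Free blocks: [7 12] total_free=19 largest=12 -> 100*(19-12)/19 = 700/19 ≈ 36.842 -> rounds to 37

Answer: 37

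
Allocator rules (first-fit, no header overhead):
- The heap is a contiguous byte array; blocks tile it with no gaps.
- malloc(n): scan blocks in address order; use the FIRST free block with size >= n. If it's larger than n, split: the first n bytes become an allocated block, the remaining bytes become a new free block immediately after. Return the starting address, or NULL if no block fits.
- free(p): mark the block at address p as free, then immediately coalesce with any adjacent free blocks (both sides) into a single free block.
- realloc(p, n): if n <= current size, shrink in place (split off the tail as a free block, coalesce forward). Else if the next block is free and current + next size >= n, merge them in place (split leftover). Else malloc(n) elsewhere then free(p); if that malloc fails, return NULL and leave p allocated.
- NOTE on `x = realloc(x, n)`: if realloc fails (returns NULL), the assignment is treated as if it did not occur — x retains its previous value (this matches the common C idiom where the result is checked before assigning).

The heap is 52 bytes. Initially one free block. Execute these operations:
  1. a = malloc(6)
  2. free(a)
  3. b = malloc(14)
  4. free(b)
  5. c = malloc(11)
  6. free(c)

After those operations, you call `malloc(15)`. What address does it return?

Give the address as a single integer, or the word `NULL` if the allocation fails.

Op 1: a = malloc(6) -> a = 0; heap: [0-5 ALLOC][6-51 FREE]
Op 2: free(a) -> (freed a); heap: [0-51 FREE]
Op 3: b = malloc(14) -> b = 0; heap: [0-13 ALLOC][14-51 FREE]
Op 4: free(b) -> (freed b); heap: [0-51 FREE]
Op 5: c = malloc(11) -> c = 0; heap: [0-10 ALLOC][11-51 FREE]
Op 6: free(c) -> (freed c); heap: [0-51 FREE]
malloc(15): first-fit scan over [0-51 FREE] -> 0

Answer: 0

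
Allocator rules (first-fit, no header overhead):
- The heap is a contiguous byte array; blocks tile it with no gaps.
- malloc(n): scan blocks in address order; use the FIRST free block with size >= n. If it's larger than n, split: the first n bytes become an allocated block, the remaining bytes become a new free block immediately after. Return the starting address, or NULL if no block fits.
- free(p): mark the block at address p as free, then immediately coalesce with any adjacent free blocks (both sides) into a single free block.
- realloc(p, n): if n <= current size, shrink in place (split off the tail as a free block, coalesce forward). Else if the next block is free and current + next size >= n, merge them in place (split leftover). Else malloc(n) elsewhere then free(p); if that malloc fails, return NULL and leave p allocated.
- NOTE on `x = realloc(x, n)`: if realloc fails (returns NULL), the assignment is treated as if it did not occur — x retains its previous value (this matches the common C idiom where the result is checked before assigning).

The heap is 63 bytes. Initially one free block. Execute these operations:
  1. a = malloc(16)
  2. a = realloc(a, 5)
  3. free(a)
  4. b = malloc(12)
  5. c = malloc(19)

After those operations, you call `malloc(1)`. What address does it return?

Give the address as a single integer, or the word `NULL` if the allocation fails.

Answer: 31

Derivation:
Op 1: a = malloc(16) -> a = 0; heap: [0-15 ALLOC][16-62 FREE]
Op 2: a = realloc(a, 5) -> a = 0; heap: [0-4 ALLOC][5-62 FREE]
Op 3: free(a) -> (freed a); heap: [0-62 FREE]
Op 4: b = malloc(12) -> b = 0; heap: [0-11 ALLOC][12-62 FREE]
Op 5: c = malloc(19) -> c = 12; heap: [0-11 ALLOC][12-30 ALLOC][31-62 FREE]
malloc(1): first-fit scan over [0-11 ALLOC][12-30 ALLOC][31-62 FREE] -> 31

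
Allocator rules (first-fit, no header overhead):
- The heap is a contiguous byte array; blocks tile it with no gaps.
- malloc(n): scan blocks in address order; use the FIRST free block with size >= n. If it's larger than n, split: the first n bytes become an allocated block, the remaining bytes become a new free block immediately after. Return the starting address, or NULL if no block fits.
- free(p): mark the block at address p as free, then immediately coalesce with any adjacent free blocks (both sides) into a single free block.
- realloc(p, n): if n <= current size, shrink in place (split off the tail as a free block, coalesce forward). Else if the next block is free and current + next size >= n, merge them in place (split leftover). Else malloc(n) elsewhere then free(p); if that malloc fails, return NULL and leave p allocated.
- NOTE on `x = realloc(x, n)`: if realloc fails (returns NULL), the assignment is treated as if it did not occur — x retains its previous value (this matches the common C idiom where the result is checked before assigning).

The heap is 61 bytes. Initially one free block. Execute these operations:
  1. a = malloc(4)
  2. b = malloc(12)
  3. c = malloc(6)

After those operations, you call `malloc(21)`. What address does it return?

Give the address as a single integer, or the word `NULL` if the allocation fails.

Answer: 22

Derivation:
Op 1: a = malloc(4) -> a = 0; heap: [0-3 ALLOC][4-60 FREE]
Op 2: b = malloc(12) -> b = 4; heap: [0-3 ALLOC][4-15 ALLOC][16-60 FREE]
Op 3: c = malloc(6) -> c = 16; heap: [0-3 ALLOC][4-15 ALLOC][16-21 ALLOC][22-60 FREE]
malloc(21): first-fit scan over [0-3 ALLOC][4-15 ALLOC][16-21 ALLOC][22-60 FREE] -> 22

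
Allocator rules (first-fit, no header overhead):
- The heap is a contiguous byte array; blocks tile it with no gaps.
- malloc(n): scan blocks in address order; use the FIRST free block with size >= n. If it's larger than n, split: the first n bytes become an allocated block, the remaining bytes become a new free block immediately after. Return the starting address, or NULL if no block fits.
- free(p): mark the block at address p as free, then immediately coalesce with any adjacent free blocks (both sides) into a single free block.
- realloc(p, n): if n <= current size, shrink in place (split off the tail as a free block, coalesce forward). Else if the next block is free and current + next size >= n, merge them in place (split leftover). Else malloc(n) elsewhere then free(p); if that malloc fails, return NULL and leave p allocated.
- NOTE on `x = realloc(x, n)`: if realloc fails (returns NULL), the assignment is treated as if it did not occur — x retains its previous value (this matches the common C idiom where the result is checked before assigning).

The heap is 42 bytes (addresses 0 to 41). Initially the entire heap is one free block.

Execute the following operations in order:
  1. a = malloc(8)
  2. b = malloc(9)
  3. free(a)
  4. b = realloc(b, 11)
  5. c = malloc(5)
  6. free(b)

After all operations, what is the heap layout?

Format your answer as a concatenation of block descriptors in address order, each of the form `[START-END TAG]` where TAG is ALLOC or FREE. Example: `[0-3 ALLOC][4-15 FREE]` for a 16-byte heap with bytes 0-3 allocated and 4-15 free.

Op 1: a = malloc(8) -> a = 0; heap: [0-7 ALLOC][8-41 FREE]
Op 2: b = malloc(9) -> b = 8; heap: [0-7 ALLOC][8-16 ALLOC][17-41 FREE]
Op 3: free(a) -> (freed a); heap: [0-7 FREE][8-16 ALLOC][17-41 FREE]
Op 4: b = realloc(b, 11) -> b = 8; heap: [0-7 FREE][8-18 ALLOC][19-41 FREE]
Op 5: c = malloc(5) -> c = 0; heap: [0-4 ALLOC][5-7 FREE][8-18 ALLOC][19-41 FREE]
Op 6: free(b) -> (freed b); heap: [0-4 ALLOC][5-41 FREE]

Answer: [0-4 ALLOC][5-41 FREE]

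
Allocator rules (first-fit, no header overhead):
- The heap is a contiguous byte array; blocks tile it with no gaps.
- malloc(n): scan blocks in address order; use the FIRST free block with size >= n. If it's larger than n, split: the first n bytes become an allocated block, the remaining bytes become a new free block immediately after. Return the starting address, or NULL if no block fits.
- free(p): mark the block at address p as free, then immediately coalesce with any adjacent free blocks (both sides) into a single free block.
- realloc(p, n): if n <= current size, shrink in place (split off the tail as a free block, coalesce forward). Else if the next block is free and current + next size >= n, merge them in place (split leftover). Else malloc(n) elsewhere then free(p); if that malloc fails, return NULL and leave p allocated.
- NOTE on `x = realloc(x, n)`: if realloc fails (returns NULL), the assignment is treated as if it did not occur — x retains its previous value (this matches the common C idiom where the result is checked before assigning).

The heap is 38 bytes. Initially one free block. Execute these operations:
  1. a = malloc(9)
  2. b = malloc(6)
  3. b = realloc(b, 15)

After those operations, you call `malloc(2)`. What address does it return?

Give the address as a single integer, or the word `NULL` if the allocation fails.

Answer: 24

Derivation:
Op 1: a = malloc(9) -> a = 0; heap: [0-8 ALLOC][9-37 FREE]
Op 2: b = malloc(6) -> b = 9; heap: [0-8 ALLOC][9-14 ALLOC][15-37 FREE]
Op 3: b = realloc(b, 15) -> b = 9; heap: [0-8 ALLOC][9-23 ALLOC][24-37 FREE]
malloc(2): first-fit scan over [0-8 ALLOC][9-23 ALLOC][24-37 FREE] -> 24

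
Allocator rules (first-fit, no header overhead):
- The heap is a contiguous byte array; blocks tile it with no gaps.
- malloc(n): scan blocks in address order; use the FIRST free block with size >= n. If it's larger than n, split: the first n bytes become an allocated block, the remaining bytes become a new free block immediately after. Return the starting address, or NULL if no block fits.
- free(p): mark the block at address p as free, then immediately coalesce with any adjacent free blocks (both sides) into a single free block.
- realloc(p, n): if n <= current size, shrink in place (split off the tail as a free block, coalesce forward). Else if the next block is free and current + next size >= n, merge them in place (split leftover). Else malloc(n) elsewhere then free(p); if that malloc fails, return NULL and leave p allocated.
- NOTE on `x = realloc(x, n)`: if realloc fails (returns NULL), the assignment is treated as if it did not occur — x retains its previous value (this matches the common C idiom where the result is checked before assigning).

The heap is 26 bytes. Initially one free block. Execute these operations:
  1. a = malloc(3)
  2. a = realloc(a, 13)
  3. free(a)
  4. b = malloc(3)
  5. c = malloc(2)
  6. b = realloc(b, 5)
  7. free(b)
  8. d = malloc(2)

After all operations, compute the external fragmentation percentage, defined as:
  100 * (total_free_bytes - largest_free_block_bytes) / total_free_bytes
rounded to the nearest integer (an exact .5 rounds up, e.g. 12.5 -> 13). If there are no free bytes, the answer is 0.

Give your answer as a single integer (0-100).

Answer: 5

Derivation:
Op 1: a = malloc(3) -> a = 0; heap: [0-2 ALLOC][3-25 FREE]
Op 2: a = realloc(a, 13) -> a = 0; heap: [0-12 ALLOC][13-25 FREE]
Op 3: free(a) -> (freed a); heap: [0-25 FREE]
Op 4: b = malloc(3) -> b = 0; heap: [0-2 ALLOC][3-25 FREE]
Op 5: c = malloc(2) -> c = 3; heap: [0-2 ALLOC][3-4 ALLOC][5-25 FREE]
Op 6: b = realloc(b, 5) -> b = 5; heap: [0-2 FREE][3-4 ALLOC][5-9 ALLOC][10-25 FREE]
Op 7: free(b) -> (freed b); heap: [0-2 FREE][3-4 ALLOC][5-25 FREE]
Op 8: d = malloc(2) -> d = 0; heap: [0-1 ALLOC][2-2 FREE][3-4 ALLOC][5-25 FREE]
Free blocks: [1 21] total_free=22 largest=21 -> 100*(22-21)/22 = 100/22 ≈ 4.545 -> rounds to 5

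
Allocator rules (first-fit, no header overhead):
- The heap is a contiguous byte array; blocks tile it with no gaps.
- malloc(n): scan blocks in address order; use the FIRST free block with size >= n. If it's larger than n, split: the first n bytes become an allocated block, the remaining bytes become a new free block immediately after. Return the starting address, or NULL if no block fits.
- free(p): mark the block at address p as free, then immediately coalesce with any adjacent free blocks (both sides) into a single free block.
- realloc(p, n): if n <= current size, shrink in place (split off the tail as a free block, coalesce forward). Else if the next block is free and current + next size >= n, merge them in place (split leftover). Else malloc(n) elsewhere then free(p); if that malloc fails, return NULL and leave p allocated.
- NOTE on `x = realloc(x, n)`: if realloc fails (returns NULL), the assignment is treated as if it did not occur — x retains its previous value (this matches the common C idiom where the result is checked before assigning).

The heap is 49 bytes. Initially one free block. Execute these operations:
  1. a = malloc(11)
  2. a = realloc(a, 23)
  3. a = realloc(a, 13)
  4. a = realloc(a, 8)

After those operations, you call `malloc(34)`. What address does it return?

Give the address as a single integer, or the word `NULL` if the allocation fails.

Answer: 8

Derivation:
Op 1: a = malloc(11) -> a = 0; heap: [0-10 ALLOC][11-48 FREE]
Op 2: a = realloc(a, 23) -> a = 0; heap: [0-22 ALLOC][23-48 FREE]
Op 3: a = realloc(a, 13) -> a = 0; heap: [0-12 ALLOC][13-48 FREE]
Op 4: a = realloc(a, 8) -> a = 0; heap: [0-7 ALLOC][8-48 FREE]
malloc(34): first-fit scan over [0-7 ALLOC][8-48 FREE] -> 8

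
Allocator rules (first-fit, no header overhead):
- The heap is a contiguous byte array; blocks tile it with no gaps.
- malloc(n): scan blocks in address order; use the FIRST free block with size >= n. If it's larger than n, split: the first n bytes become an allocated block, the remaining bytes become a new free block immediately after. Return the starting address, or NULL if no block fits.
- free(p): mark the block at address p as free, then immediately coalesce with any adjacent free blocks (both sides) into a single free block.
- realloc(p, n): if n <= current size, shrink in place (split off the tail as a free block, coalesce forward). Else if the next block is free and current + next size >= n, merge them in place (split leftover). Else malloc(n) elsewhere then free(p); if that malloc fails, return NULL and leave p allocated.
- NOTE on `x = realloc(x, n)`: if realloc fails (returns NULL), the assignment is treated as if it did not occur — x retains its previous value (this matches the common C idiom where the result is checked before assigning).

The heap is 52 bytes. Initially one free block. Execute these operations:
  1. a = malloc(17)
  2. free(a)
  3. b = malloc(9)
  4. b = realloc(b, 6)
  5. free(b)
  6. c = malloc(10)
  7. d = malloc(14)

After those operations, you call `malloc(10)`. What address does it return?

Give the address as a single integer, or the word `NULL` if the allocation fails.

Answer: 24

Derivation:
Op 1: a = malloc(17) -> a = 0; heap: [0-16 ALLOC][17-51 FREE]
Op 2: free(a) -> (freed a); heap: [0-51 FREE]
Op 3: b = malloc(9) -> b = 0; heap: [0-8 ALLOC][9-51 FREE]
Op 4: b = realloc(b, 6) -> b = 0; heap: [0-5 ALLOC][6-51 FREE]
Op 5: free(b) -> (freed b); heap: [0-51 FREE]
Op 6: c = malloc(10) -> c = 0; heap: [0-9 ALLOC][10-51 FREE]
Op 7: d = malloc(14) -> d = 10; heap: [0-9 ALLOC][10-23 ALLOC][24-51 FREE]
malloc(10): first-fit scan over [0-9 ALLOC][10-23 ALLOC][24-51 FREE] -> 24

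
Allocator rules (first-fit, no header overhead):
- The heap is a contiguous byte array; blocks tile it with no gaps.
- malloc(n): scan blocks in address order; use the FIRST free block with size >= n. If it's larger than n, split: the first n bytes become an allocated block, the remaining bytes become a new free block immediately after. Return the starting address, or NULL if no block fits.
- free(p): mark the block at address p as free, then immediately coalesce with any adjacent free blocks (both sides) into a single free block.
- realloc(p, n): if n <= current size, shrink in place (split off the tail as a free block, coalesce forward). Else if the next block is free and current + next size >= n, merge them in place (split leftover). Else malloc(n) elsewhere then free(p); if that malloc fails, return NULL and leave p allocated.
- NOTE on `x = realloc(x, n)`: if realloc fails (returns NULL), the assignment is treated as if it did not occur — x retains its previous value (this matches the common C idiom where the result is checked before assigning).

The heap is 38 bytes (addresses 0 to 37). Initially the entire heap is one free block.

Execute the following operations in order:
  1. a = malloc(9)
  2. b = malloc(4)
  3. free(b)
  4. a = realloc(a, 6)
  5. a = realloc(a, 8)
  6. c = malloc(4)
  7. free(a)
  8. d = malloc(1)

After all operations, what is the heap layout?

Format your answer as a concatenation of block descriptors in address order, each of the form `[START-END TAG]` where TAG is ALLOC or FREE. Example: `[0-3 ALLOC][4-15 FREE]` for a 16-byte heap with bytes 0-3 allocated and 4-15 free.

Op 1: a = malloc(9) -> a = 0; heap: [0-8 ALLOC][9-37 FREE]
Op 2: b = malloc(4) -> b = 9; heap: [0-8 ALLOC][9-12 ALLOC][13-37 FREE]
Op 3: free(b) -> (freed b); heap: [0-8 ALLOC][9-37 FREE]
Op 4: a = realloc(a, 6) -> a = 0; heap: [0-5 ALLOC][6-37 FREE]
Op 5: a = realloc(a, 8) -> a = 0; heap: [0-7 ALLOC][8-37 FREE]
Op 6: c = malloc(4) -> c = 8; heap: [0-7 ALLOC][8-11 ALLOC][12-37 FREE]
Op 7: free(a) -> (freed a); heap: [0-7 FREE][8-11 ALLOC][12-37 FREE]
Op 8: d = malloc(1) -> d = 0; heap: [0-0 ALLOC][1-7 FREE][8-11 ALLOC][12-37 FREE]

Answer: [0-0 ALLOC][1-7 FREE][8-11 ALLOC][12-37 FREE]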